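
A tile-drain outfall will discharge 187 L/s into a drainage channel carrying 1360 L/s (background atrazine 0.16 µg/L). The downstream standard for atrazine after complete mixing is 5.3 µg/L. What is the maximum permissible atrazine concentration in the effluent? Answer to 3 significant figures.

At the limit, (Qr·Cr + Qe·Cₑ)/(Qr + Qe) = 5.3:
Cₑ = (1547·5.3 − 1360·0.1600) / 187.0 = 42.68 µg/L.

42.7 µg/L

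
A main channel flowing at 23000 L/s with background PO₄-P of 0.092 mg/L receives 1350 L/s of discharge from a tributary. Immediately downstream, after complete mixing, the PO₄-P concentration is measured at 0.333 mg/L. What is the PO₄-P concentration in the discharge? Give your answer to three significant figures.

Mass balance: 23000·0.09200 + 1350·Cₑ = 24350·0.3330
→ Cₑ = (24350·0.3330 − 23000·0.09200) / 1350 = 4.439 mg/L.

4.44 mg/L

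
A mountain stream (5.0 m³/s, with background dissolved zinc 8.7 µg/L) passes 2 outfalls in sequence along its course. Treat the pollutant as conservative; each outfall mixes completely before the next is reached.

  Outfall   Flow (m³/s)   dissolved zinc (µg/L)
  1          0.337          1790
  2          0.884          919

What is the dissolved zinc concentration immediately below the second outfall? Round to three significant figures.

235 µg/L

After outfall 1: Q = 5.000 + 0.3370 = 5.337 m³/s; C = (5.000·8.700 + 0.3370·1790)/5.337 = 121.2 µg/L.
After outfall 2: Q = 5.337 + 0.8840 = 6.221 m³/s; C = (5.337·121.2 + 0.8840·919.0)/6.221 = 234.5 µg/L.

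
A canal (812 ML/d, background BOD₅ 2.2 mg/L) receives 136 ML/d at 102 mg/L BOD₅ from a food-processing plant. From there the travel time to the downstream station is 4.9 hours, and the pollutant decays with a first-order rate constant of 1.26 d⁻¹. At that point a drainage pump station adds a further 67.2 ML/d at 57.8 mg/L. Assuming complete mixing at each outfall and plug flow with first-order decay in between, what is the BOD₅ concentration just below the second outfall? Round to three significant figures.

Mass balance: C = (812.0·2.200 + 136.0·102.0) / 948.0 = 15660/948.0 = 16.52 mg/L; combined flow 948.0 ML/d.
Decay over the reach: 16.52·exp(−kt) = 16.52·0.7732 = 12.77 mg/L.
Second outfall: C = (948.0·12.77 + 67.20·57.80)/1015 = 15.75 mg/L.

15.8 mg/L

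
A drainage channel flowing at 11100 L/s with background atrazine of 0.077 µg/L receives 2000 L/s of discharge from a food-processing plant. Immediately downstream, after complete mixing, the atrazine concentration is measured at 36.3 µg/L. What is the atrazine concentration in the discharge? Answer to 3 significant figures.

Mass balance: 11100·0.07700 + 2000·Cₑ = 13100·36.30
→ Cₑ = (13100·36.30 − 11100·0.07700) / 2000 = 237.3 µg/L.

237 µg/L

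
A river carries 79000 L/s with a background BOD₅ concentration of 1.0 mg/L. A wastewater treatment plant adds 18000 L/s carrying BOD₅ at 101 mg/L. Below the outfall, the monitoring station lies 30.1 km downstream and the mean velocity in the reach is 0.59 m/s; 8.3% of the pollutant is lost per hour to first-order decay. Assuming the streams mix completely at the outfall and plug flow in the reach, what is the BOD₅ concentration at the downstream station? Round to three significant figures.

Flow-weighted average: C = (79000·1.000 + 18000·101.0) / 97000 = 1897000/97000 = 19.56 mg/L.
Travel time t = 30.1·1000 / 0.59 = 51020 s = 14.17 h.
8.3%/h lost → k = −ln(1 − 0.083) = 0.08665 h⁻¹.
Applying C = C₀e^(−kt): 19.56 × 0.2929 = 5.728 mg/L.

5.73 mg/L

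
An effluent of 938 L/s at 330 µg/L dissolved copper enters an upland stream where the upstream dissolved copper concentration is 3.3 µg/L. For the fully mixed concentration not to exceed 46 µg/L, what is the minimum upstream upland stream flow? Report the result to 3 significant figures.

6240 L/s

Set C_mix = 46: (Q·3.300 + 938.0·330.0) / (Q + 938.0) = 46
→ Q = 938.0·(330.0 − 46)/(46 − 3.300) = 6239 L/s.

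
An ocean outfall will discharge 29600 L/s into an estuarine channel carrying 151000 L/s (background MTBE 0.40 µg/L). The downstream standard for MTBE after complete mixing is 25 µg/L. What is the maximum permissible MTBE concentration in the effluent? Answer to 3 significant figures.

At the limit, (Qr·Cr + Qe·Cₑ)/(Qr + Qe) = 25:
Cₑ = (180600·25 − 151000·0.4000) / 29600 = 150.5 µg/L.

150 µg/L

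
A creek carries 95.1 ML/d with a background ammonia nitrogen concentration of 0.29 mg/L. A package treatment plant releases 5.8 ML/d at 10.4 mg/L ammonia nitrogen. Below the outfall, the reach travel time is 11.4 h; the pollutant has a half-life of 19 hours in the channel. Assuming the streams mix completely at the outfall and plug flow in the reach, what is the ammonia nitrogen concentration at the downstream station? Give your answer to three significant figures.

0.575 mg/L

Flow-weighted average: C = (95.10·0.2900 + 5.800·10.40) / 100.9 = 87.90/100.9 = 0.8711 mg/L.
Half-life 19 h → k = ln 2 / 19 = 0.03648 h⁻¹ = 0.8756 d⁻¹.
After decay, C = 0.8711 × e^(−kt) = 0.8711 × 0.6598 = 0.5747 mg/L.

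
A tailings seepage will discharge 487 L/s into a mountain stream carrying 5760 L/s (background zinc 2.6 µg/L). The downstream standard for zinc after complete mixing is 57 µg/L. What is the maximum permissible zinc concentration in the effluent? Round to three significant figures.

700 µg/L

At the limit, (Qr·Cr + Qe·Cₑ)/(Qr + Qe) = 57:
Cₑ = (6247·57 − 5760·2.600) / 487.0 = 700.4 µg/L.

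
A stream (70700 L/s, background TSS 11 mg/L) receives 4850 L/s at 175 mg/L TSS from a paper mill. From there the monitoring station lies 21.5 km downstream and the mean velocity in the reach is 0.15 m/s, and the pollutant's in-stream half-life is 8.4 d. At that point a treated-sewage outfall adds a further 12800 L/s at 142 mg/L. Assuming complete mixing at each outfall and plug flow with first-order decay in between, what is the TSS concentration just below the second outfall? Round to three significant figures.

36.6 mg/L

Flow-weighted average: C = (70700·11.00 + 4850·175.0) / 75550 = 1626000/75550 = 21.53 mg/L; combined flow 75550 L/s.
Travel time t = 21.5·1000 / 0.15 = 143300 s = 39.81 h.
Half-life 8.4 d → k = ln 2 / 8.4 = 0.08252 d⁻¹.
First-order decay: C = 21.53·exp(−k·t) = 21.53·0.8721 = 18.77 mg/L.
Second outfall: C = (75550·18.77 + 12800·142.0)/88350 = 36.63 mg/L.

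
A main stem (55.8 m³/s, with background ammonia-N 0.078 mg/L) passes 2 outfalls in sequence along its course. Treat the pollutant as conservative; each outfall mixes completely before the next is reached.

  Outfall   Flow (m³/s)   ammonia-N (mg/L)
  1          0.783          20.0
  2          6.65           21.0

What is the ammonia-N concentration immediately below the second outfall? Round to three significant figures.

2.52 mg/L

After outfall 1: Q = 55.80 + 0.7830 = 56.58 m³/s; C = (55.80·0.07800 + 0.7830·20.00)/56.58 = 0.3537 mg/L.
After outfall 2: Q = 56.58 + 6.650 = 63.23 m³/s; C = (56.58·0.3537 + 6.650·21.00)/63.23 = 2.525 mg/L.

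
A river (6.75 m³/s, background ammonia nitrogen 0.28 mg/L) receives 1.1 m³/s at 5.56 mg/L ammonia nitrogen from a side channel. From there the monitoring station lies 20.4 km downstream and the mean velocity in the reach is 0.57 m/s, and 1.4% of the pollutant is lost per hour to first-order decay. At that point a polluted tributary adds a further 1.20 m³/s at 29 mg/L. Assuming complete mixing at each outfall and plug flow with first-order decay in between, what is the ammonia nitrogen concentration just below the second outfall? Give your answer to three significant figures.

4.61 mg/L

Mixed concentration C = ΣQC/ΣQ = (6.750·0.2800 + 1.100·5.560) / 7.850 = 8.006/7.850 = 1.020 mg/L; combined flow 7.850 m³/s.
Travel time t = 20.4·1000 / 0.57 = 35790 s = 9.942 h.
1.4%/h lost → k = −ln(1 − 0.014) = 0.01410 h⁻¹.
First-order decay: C = 1.020·exp(−k·t) = 1.020·0.8692 = 0.8865 mg/L.
At the second outfall, C = (7.850·0.8865 + 1.200·29.00) / (7.850 + 1.200) = 4.614 mg/L.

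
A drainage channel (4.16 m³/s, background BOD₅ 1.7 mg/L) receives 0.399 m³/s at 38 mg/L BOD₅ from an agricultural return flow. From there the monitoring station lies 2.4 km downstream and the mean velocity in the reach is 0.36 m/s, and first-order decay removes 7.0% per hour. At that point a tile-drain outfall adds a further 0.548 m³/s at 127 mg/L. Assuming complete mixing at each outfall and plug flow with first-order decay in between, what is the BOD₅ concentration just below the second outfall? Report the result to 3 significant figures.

Mixed concentration C = ΣQC/ΣQ = (4.160·1.700 + 0.3990·38.00) / 4.559 = 22.23/4.559 = 4.877 mg/L; combined flow 4.559 m³/s.
Travel time t = 2.4·1000 / 0.36 = 6667 s = 1.852 h.
7.0%/h lost → k = −ln(1 − 0.07) = 0.07257 h⁻¹.
Decay over the reach: 4.877·exp(−kt) = 4.877·0.8742 = 4.264 mg/L.
Second outfall: C = (4.559·4.264 + 0.5480·127.0)/5.107 = 17.43 mg/L.

17.4 mg/L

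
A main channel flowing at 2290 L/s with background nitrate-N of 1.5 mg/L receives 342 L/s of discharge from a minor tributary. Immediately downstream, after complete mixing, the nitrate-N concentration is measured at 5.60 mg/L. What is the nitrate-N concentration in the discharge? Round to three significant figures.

33.1 mg/L

Mass balance: 2290·1.500 + 342.0·Cₑ = 2632·5.600
→ Cₑ = (2632·5.600 − 2290·1.500) / 342.0 = 33.05 mg/L.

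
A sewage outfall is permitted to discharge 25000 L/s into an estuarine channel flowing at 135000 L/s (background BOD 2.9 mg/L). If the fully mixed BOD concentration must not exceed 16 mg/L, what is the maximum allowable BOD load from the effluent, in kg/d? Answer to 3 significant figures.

187000 kg/d

Mass balance at the limit: 135000·2.900 + 25000·Cₑ = 160000·16 → Cₑ = 86.74 mg/L.
25000 L/s = 25.00 m³/s. Load = 25.00 m³/s × 86.74 g/m³ × 86 400 s/d = 187400 kg/d.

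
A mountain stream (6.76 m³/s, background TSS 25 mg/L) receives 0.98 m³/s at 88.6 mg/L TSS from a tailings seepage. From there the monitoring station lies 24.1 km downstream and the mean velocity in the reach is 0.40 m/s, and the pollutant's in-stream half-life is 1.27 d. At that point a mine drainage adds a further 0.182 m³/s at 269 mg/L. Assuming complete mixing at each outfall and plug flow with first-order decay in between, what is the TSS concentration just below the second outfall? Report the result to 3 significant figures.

Flow-weighted average: C = (6.760·25.00 + 0.9800·88.60) / 7.740 = 255.8/7.740 = 33.05 mg/L; combined flow 7.740 m³/s.
Travel time t = 24.1·1000 / 0.40 = 60250 s = 16.74 h.
Half-life 1.27 d → k = ln 2 / 1.27 = 0.5458 d⁻¹.
After decay, C = 33.05 × e^(−kt) = 33.05 × 0.6835 = 22.59 mg/L.
Second outfall: C = (7.740·22.59 + 0.1820·269.0)/7.922 = 28.25 mg/L.

28.3 mg/L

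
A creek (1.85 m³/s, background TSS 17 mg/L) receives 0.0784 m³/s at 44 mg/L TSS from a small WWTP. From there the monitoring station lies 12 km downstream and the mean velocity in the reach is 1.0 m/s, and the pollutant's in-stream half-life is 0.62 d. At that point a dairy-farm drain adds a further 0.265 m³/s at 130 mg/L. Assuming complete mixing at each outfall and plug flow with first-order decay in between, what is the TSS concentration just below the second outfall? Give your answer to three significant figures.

29.3 mg/L

Mixed concentration C = ΣQC/ΣQ = (1.850·17.00 + 0.07840·44.00) / 1.928 = 34.90/1.928 = 18.10 mg/L; combined flow 1.928 m³/s.
Travel time t = 12·1000 / 1.0 = 12000 s = 3.333 h.
Half-life 0.62 d → k = ln 2 / 0.62 = 1.118 d⁻¹.
Decay over the reach: 18.10·exp(−kt) = 18.10·0.8562 = 15.49 mg/L.
At the second outfall, C = (1.928·15.49 + 0.2650·130.0) / (1.928 + 0.2650) = 29.33 mg/L.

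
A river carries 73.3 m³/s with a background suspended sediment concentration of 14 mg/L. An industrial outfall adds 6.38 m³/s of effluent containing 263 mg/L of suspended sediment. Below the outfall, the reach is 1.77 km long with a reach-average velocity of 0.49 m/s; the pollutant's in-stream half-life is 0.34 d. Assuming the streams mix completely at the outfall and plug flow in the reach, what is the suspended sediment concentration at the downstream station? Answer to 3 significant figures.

31.2 mg/L

After mixing, C = (73.30·14.00 + 6.380·263.0) / 79.68 = 2704/79.68 = 33.94 mg/L.
Travel time t = 1.77·1000 / 0.49 = 3612 s = 1.003 h.
Half-life 0.34 d → k = ln 2 / 0.34 = 2.039 d⁻¹.
Applying C = C₀e^(−kt): 33.94 × 0.9183 = 31.16 mg/L.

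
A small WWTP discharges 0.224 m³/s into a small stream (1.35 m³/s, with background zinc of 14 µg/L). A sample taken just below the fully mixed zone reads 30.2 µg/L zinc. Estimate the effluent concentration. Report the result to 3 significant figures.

128 µg/L

Mass balance: 1.350·14.00 + 0.2240·Cₑ = 1.574·30.20
→ Cₑ = (1.574·30.20 − 1.350·14.00) / 0.2240 = 127.8 µg/L.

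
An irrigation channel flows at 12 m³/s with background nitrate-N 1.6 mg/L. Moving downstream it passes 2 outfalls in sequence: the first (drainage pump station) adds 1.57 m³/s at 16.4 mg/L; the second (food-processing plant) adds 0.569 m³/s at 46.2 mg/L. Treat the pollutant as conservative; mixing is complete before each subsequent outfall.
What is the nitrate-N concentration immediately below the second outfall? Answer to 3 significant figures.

5.04 mg/L

Outfall 1: combined Q = 13.57 m³/s; C = (12.00·1.600 + 1.570·16.40)/13.57 = 3.312 mg/L.
Outfall 2: combined Q = 14.14 m³/s; C = (13.57·3.312 + 0.5690·46.20)/14.14 = 5.038 mg/L.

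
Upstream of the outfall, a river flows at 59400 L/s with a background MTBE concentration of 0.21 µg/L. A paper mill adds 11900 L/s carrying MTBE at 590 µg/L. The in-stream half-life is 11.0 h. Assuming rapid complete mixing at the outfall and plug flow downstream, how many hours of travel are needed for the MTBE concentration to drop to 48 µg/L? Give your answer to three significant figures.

Mixed concentration C = ΣQC/ΣQ = (59400·0.2100 + 11900·590.0) / 71300 = 7033000/71300 = 98.65 µg/L.
Half-life 11.0 h → k = ln 2 / 11.0 = 0.06301 h⁻¹ = 1.512 d⁻¹.
98.65·exp(−k·t) = 48 → t = ln(98.65/48)/k = 41150 s = 11.43 h.

11.4 h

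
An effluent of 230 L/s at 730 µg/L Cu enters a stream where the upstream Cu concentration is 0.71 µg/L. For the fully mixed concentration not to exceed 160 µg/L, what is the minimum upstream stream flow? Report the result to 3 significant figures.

Set C_mix = 160: (Q·0.7100 + 230.0·730.0) / (Q + 230.0) = 160
→ Q = 230.0·(730.0 − 160)/(160 − 0.7100) = 823.0 L/s.

823 L/s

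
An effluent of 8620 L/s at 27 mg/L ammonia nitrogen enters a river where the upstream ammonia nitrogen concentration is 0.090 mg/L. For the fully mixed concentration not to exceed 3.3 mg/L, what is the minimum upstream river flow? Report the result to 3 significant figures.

63600 L/s

Set C_mix = 3.3: (Q·0.09000 + 8620·27.00) / (Q + 8620) = 3.3
→ Q = 8620·(27.00 − 3.3)/(3.3 − 0.09000) = 63640 L/s.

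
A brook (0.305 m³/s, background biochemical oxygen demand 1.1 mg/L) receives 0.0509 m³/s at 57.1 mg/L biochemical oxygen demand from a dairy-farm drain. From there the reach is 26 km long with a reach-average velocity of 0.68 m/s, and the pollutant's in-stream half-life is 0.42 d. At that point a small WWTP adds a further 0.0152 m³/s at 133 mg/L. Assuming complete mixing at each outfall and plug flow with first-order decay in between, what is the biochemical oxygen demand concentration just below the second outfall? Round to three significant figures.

Mass balance: C = (0.3050·1.100 + 0.05090·57.10) / 0.3559 = 3.242/0.3559 = 9.109 mg/L; combined flow 0.3559 m³/s.
Travel time t = 26·1000 / 0.68 = 38240 s = 10.62 h.
Half-life 0.42 d → k = ln 2 / 0.42 = 1.650 d⁻¹.
Applying C = C₀e^(−kt): 9.109 × 0.4817 = 4.388 mg/L.
Second outfall: C = (0.3559·4.388 + 0.01520·133.0)/0.3711 = 9.656 mg/L.

9.66 mg/L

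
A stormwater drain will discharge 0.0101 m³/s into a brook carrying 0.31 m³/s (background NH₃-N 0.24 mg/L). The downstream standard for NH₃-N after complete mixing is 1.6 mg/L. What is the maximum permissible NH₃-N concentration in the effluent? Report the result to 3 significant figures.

At the limit, (Qr·Cr + Qe·Cₑ)/(Qr + Qe) = 1.6:
Cₑ = (0.3201·1.6 − 0.3100·0.2400) / 0.01010 = 43.34 mg/L.

43.3 mg/L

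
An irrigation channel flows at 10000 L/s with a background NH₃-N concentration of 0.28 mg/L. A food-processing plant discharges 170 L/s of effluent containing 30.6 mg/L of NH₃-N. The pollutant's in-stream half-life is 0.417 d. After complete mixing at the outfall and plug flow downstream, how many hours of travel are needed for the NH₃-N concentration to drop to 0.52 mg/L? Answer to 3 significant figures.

5.98 h

Mass balance: C = (10000·0.2800 + 170.0·30.60) / 10170 = 8002/10170 = 0.7868 mg/L.
Half-life 0.417 d → k = ln 2 / 0.417 = 1.662 d⁻¹.
0.7868·exp(−k·t) = 0.52 → t = ln(0.7868/0.52)/k = 21530 s = 5.980 h.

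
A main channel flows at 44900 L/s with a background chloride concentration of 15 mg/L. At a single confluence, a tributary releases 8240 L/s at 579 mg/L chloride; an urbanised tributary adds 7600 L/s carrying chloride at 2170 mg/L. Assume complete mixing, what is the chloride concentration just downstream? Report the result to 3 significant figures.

361 mg/L

Conservation of mass: C = (44900·15.00 + 8240·579.0 + 7600·2170) / 60740 = 21940000/60740 = 361.2 mg/L.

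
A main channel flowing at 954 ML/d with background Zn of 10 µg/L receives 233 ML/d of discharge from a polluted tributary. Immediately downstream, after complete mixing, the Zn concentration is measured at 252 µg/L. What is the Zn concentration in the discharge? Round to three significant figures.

1240 µg/L

Mass balance: 954.0·10.00 + 233.0·Cₑ = 1187·252.0
→ Cₑ = (1187·252.0 − 954.0·10.00) / 233.0 = 1243 µg/L.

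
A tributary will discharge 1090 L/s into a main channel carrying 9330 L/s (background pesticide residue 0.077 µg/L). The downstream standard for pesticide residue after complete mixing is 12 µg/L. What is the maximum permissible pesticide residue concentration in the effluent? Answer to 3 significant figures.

At the limit, (Qr·Cr + Qe·Cₑ)/(Qr + Qe) = 12:
Cₑ = (10420·12 − 9330·0.07700) / 1090 = 114.1 µg/L.

114 µg/L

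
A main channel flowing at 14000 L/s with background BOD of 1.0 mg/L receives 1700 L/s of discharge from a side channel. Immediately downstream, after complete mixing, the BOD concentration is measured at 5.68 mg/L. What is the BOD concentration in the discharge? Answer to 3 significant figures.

44.2 mg/L

Mass balance: 14000·1.000 + 1700·Cₑ = 15700·5.680
→ Cₑ = (15700·5.680 − 14000·1.000) / 1700 = 44.22 mg/L.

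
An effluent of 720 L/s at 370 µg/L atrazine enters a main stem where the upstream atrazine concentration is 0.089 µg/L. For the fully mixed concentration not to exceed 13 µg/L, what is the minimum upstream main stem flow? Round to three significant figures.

Set C_mix = 13: (Q·0.08900 + 720.0·370.0) / (Q + 720.0) = 13
→ Q = 720.0·(370.0 − 13)/(13 − 0.08900) = 19910 L/s.

19900 L/s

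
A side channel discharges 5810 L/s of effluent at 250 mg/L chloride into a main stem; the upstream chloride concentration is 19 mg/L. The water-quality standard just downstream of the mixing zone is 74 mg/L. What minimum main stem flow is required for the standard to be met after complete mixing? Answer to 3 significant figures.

18600 L/s

Set C_mix = 74: (Q·19.00 + 5810·250.0) / (Q + 5810) = 74
→ Q = 5810·(250.0 − 74)/(74 − 19.00) = 18590 L/s.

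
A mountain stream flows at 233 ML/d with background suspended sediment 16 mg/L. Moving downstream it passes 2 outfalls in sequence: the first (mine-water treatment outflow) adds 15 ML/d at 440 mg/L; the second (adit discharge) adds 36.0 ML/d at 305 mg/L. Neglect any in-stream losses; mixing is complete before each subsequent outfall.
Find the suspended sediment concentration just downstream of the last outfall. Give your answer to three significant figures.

After outfall 1: Q = 233.0 + 15.00 = 248.0 ML/d; C = (233.0·16.00 + 15.00·440.0)/248.0 = 41.65 mg/L.
After outfall 2: Q = 248.0 + 36.00 = 284.0 ML/d; C = (248.0·41.65 + 36.00·305.0)/284.0 = 75.03 mg/L.

75.0 mg/L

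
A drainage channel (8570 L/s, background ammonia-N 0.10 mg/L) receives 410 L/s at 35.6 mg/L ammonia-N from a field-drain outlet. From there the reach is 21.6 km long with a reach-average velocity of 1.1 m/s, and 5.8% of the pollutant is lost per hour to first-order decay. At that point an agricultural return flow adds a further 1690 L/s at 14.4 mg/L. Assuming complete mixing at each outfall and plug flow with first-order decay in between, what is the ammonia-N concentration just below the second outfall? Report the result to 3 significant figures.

3.33 mg/L

Conservation of mass: C = (8570·0.1000 + 410.0·35.60) / 8980 = 15450/8980 = 1.721 mg/L; combined flow 8980 L/s.
Travel time t = 21.6·1000 / 1.1 = 19640 s = 5.455 h.
5.8%/h lost → k = −ln(1 − 0.058) = 0.05975 h⁻¹.
After decay, C = 1.721 × e^(−kt) = 1.721 × 0.7219 = 1.242 mg/L.
At the second outfall, C = (8980·1.242 + 1690·14.40) / (8980 + 1690) = 3.326 mg/L.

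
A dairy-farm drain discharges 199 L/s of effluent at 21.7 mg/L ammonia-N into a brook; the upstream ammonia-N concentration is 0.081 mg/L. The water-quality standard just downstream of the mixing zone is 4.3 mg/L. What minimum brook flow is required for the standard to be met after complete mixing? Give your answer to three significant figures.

821 L/s

Set C_mix = 4.3: (Q·0.08100 + 199.0·21.70) / (Q + 199.0) = 4.3
→ Q = 199.0·(21.70 − 4.3)/(4.3 − 0.08100) = 820.7 L/s.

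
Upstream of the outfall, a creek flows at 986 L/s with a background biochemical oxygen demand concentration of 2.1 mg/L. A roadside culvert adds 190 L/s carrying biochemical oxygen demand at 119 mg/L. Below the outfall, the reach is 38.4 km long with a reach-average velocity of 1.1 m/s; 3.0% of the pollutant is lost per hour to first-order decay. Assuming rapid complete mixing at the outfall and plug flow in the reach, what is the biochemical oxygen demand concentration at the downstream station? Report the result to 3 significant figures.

15.6 mg/L

Mass balance: C = (986.0·2.100 + 190.0·119.0) / 1176 = 24680/1176 = 20.99 mg/L.
Travel time t = 38.4·1000 / 1.1 = 34910 s = 9.697 h.
3.0%/h lost → k = −ln(1 − 0.03) = 0.03046 h⁻¹.
First-order decay: C = 20.99·exp(−k·t) = 20.99·0.7443 = 15.62 mg/L.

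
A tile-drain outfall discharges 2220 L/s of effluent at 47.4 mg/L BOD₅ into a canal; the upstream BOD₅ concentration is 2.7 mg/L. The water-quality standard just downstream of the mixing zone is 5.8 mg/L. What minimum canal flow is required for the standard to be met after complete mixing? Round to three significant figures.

Set C_mix = 5.8: (Q·2.700 + 2220·47.40) / (Q + 2220) = 5.8
→ Q = 2220·(47.40 − 5.8)/(5.8 − 2.700) = 29790 L/s.

29800 L/s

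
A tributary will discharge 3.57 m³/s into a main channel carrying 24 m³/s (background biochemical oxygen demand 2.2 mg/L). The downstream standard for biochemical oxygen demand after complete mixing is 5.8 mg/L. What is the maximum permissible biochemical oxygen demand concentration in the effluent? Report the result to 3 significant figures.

30.0 mg/L

At the limit, (Qr·Cr + Qe·Cₑ)/(Qr + Qe) = 5.8:
Cₑ = (27.57·5.8 − 24.00·2.200) / 3.570 = 30.00 mg/L.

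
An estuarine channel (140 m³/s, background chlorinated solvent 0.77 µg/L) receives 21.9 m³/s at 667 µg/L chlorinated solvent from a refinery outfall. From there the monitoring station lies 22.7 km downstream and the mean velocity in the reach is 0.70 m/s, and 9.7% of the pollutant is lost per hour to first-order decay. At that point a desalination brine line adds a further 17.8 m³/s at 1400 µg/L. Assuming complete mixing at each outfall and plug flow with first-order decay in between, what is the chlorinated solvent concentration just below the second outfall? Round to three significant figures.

After mixing, C = (140.0·0.7700 + 21.90·667.0) / 161.9 = 14720/161.9 = 90.89 µg/L; combined flow 161.9 m³/s.
Travel time t = 22.7·1000 / 0.70 = 32430 s = 9.008 h.
9.7%/h lost → k = −ln(1 − 0.097) = 0.1020 h⁻¹.
After decay, C = 90.89 × e^(−kt) = 90.89 × 0.3989 = 36.25 µg/L.
At the second outfall, C = (161.9·36.25 + 17.80·1400) / (161.9 + 17.80) = 171.3 µg/L.

171 µg/L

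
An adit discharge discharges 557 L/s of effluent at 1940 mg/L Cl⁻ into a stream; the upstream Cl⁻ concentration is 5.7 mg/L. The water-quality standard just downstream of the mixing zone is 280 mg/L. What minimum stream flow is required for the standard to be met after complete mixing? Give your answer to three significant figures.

Set C_mix = 280: (Q·5.700 + 557.0·1940) / (Q + 557.0) = 280
→ Q = 557.0·(1940 − 280)/(280 − 5.700) = 3371 L/s.

3370 L/s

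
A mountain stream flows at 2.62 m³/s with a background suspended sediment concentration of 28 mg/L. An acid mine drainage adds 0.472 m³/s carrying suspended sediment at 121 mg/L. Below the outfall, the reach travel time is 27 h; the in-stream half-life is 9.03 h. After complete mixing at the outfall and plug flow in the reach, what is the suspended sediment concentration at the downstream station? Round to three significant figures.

5.31 mg/L

Conservation of mass: C = (2.620·28.00 + 0.4720·121.0) / 3.092 = 130.5/3.092 = 42.20 mg/L.
Half-life 9.03 h → k = ln 2 / 9.03 = 0.07676 h⁻¹ = 1.842 d⁻¹.
After decay, C = 42.20 × e^(−kt) = 42.20 × 0.1259 = 5.311 mg/L.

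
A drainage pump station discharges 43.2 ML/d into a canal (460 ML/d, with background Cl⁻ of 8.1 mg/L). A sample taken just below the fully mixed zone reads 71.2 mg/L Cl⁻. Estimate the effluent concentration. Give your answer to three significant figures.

Mass balance: 460.0·8.100 + 43.20·Cₑ = 503.2·71.20
→ Cₑ = (503.2·71.20 − 460.0·8.100) / 43.20 = 743.1 mg/L.

743 mg/L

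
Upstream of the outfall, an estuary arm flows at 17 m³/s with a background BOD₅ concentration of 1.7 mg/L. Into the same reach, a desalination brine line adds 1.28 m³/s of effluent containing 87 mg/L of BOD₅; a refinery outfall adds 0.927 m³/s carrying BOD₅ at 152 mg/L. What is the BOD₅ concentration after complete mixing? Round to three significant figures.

Mixed concentration C = ΣQC/ΣQ = (17.00·1.700 + 1.280·87.00 + 0.9270·152.0) / 19.21 = 281.2/19.21 = 14.64 mg/L.

14.6 mg/L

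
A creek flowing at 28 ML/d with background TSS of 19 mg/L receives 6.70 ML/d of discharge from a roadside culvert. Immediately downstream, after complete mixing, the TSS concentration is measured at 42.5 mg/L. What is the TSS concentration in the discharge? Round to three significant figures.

Mass balance: 28.00·19.00 + 6.700·Cₑ = 34.70·42.50
→ Cₑ = (34.70·42.50 − 28.00·19.00) / 6.700 = 140.7 mg/L.

141 mg/L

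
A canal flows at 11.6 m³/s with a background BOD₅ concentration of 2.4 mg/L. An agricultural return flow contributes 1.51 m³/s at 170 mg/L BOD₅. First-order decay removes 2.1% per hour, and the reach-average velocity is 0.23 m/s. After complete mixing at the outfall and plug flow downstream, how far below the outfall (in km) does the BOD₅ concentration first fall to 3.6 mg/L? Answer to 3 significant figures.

Mass balance: C = (11.60·2.400 + 1.510·170.0) / 13.11 = 284.5/13.11 = 21.70 mg/L.
2.1%/h lost → k = −ln(1 − 0.021) = 0.02122 h⁻¹.
Set 21.70·exp(−k·t) = 3.6 → t = ln(21.70/3.6)/k = 304700 s = 84.65 h.
Distance = v·t = 0.23·304700 = 70090 m = 70.09 km.

70.1 km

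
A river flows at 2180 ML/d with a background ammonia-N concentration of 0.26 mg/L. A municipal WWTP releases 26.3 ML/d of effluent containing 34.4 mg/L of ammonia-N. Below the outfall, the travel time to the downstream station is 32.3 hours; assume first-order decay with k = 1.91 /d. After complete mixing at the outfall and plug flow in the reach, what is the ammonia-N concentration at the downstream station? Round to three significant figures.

0.0510 mg/L

Flow-weighted average: C = (2180·0.2600 + 26.30·34.40) / 2206 = 1472/2206 = 0.6670 mg/L.
First-order decay: C = 0.6670·exp(−k·t) = 0.6670·0.07649 = 0.05102 mg/L.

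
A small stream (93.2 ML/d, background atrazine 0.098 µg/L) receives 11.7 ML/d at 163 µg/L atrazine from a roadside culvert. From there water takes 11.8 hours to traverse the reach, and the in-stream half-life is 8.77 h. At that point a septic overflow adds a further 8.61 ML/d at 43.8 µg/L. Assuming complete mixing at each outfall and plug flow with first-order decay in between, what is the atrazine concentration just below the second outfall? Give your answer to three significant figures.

9.97 µg/L

Mixed concentration C = ΣQC/ΣQ = (93.20·0.09800 + 11.70·163.0) / 104.9 = 1916/104.9 = 18.27 µg/L; combined flow 104.9 ML/d.
Half-life 8.77 h → k = ln 2 / 8.77 = 0.07904 h⁻¹ = 1.897 d⁻¹.
First-order decay: C = 18.27·exp(−k·t) = 18.27·0.3935 = 7.189 µg/L.
Second outfall: C = (104.9·7.189 + 8.610·43.80)/113.5 = 9.966 µg/L.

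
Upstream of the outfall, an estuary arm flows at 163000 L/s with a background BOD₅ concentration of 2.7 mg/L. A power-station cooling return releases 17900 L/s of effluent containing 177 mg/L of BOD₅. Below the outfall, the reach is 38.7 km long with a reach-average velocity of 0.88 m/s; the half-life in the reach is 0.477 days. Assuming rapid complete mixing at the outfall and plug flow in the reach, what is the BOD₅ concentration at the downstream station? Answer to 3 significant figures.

After mixing, C = (163000·2.700 + 17900·177.0) / 180900 = 3608000/180900 = 19.95 mg/L.
Travel time t = 38.7·1000 / 0.88 = 43980 s = 12.22 h.
Half-life 0.477 d → k = ln 2 / 0.477 = 1.453 d⁻¹.
Decay over the reach: 19.95·exp(−kt) = 19.95·0.4773 = 9.520 mg/L.

9.52 mg/L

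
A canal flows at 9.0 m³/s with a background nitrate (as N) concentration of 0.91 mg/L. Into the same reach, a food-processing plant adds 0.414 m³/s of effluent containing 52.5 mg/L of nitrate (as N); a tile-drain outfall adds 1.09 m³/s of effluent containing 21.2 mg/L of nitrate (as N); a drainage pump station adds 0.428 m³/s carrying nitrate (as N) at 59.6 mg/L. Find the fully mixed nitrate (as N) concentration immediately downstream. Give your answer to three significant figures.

7.18 mg/L

After mixing, C = (9.000·0.9100 + 0.4140·52.50 + 1.090·21.20 + 0.4280·59.60) / 10.93 = 78.54/10.93 = 7.185 mg/L.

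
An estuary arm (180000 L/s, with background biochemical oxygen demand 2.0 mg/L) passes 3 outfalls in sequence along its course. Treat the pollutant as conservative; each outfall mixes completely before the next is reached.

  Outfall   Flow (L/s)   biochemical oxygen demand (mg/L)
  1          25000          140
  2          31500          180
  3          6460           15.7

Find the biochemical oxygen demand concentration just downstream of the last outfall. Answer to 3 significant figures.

39.6 mg/L

Below outfall 1: Q → 205000 L/s, C = (180000·2.000 + 25000·140.0)/205000 = 18.83 mg/L.
Below outfall 2: Q → 236500 L/s, C = (205000·18.83 + 31500·180.0)/236500 = 40.30 mg/L.
Below outfall 3: Q → 243000 L/s, C = (236500·40.30 + 6460·15.70)/243000 = 39.64 mg/L.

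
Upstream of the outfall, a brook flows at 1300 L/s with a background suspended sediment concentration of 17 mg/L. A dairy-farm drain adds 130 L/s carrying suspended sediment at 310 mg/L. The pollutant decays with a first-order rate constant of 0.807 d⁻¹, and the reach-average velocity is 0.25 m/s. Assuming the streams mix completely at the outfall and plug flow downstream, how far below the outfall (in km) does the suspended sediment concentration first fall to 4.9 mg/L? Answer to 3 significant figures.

58.5 km

Mass balance: C = (1300·17.00 + 130.0·310.0) / 1430 = 62400/1430 = 43.64 mg/L.
Set 43.64·exp(−k·t) = 4.9 → t = ln(43.64/4.9)/k = 234100 s = 65.03 h.
Distance = v·t = 0.25·234100 = 58530 m = 58.53 km.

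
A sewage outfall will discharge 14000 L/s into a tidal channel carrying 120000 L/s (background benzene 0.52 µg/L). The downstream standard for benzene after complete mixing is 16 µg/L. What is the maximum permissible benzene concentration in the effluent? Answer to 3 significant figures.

149 µg/L

At the limit, (Qr·Cr + Qe·Cₑ)/(Qr + Qe) = 16:
Cₑ = (134000·16 − 120000·0.5200) / 14000 = 148.7 µg/L.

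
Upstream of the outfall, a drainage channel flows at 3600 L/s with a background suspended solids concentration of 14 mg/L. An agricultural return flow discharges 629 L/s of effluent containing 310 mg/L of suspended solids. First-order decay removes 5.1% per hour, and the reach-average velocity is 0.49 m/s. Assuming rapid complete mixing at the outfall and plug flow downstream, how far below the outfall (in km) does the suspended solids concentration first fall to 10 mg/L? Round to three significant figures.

Flow-weighted average: C = (3600·14.00 + 629.0·310.0) / 4229 = 245400/4229 = 58.03 mg/L.
5.1%/h lost → k = −ln(1 − 0.051) = 0.05235 h⁻¹.
Set 58.03·exp(−k·t) = 10 → t = ln(58.03/10)/k = 120900 s = 33.59 h.
Distance = v·t = 0.49·120900 = 59250 m = 59.25 km.

59.3 km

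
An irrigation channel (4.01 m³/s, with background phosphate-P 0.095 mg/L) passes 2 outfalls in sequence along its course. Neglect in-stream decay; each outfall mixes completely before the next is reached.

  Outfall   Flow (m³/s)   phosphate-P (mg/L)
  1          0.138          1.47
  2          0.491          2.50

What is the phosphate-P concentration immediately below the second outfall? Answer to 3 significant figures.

Outfall 1: combined Q = 4.148 m³/s; C = (4.010·0.09500 + 0.1380·1.470)/4.148 = 0.1407 mg/L.
Outfall 2: combined Q = 4.639 m³/s; C = (4.148·0.1407 + 0.4910·2.500)/4.639 = 0.3905 mg/L.

0.390 mg/L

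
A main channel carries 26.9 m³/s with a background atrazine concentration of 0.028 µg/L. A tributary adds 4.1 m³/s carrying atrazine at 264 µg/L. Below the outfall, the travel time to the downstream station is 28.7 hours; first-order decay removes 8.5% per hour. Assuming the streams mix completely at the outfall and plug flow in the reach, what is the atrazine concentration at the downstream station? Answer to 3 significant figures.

After mixing, C = (26.90·0.02800 + 4.100·264.0) / 31.00 = 1083/31.00 = 34.94 µg/L.
8.5%/h lost → k = −ln(1 − 0.085) = 0.08883 h⁻¹.
After decay, C = 34.94 × e^(−kt) = 34.94 × 0.07812 = 2.730 µg/L.

2.73 µg/L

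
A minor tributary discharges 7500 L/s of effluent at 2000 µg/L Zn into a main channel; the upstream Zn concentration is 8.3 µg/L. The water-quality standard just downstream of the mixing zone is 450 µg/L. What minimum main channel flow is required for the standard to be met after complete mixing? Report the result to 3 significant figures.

26300 L/s

Set C_mix = 450: (Q·8.300 + 7500·2000) / (Q + 7500) = 450
→ Q = 7500·(2000 − 450)/(450 − 8.300) = 26320 L/s.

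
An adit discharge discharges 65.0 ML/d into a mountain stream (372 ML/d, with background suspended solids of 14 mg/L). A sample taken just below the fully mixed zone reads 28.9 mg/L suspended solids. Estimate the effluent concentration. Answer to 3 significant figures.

Mass balance: 372.0·14.00 + 65.00·Cₑ = 437.0·28.90
→ Cₑ = (437.0·28.90 − 372.0·14.00) / 65.00 = 114.2 mg/L.

114 mg/L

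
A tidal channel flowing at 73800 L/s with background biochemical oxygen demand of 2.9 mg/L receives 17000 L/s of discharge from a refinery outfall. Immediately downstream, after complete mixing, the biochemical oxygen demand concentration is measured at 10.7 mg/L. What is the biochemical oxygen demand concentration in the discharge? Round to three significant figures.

44.6 mg/L

Mass balance: 73800·2.900 + 17000·Cₑ = 90800·10.70
→ Cₑ = (90800·10.70 − 73800·2.900) / 17000 = 44.56 mg/L.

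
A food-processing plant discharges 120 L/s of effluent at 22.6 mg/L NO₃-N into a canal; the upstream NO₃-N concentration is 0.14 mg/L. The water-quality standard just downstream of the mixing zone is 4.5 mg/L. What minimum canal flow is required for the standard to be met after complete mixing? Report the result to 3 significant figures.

Set C_mix = 4.5: (Q·0.1400 + 120.0·22.60) / (Q + 120.0) = 4.5
→ Q = 120.0·(22.60 − 4.5)/(4.5 − 0.1400) = 498.2 L/s.

498 L/s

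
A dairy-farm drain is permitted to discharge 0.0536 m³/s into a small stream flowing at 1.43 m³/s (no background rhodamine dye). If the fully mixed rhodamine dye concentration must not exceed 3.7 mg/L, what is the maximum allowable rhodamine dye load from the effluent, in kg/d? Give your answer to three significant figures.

Mass balance at the limit: 1.430·0 + 0.05360·Cₑ = 1.484·3.7 → Cₑ = 102.4 mg/L.
Load = 0.05360 m³/s × 102.4 g/m³ × 86 400 s/d = 474.3 kg/d.

474 kg/d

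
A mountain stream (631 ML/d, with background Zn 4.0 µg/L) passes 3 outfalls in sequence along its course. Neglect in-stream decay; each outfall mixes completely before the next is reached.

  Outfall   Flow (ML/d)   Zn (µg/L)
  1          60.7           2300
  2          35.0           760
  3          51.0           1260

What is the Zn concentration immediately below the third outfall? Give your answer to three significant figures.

After outfall 1: Q = 631.0 + 60.70 = 691.7 ML/d; C = (631.0·4.000 + 60.70·2300)/691.7 = 205.5 µg/L.
After outfall 2: Q = 691.7 + 35.00 = 726.7 ML/d; C = (691.7·205.5 + 35.00·760.0)/726.7 = 232.2 µg/L.
After outfall 3: Q = 726.7 + 51.00 = 777.7 ML/d; C = (726.7·232.2 + 51.00·1260)/777.7 = 299.6 µg/L.

300 µg/L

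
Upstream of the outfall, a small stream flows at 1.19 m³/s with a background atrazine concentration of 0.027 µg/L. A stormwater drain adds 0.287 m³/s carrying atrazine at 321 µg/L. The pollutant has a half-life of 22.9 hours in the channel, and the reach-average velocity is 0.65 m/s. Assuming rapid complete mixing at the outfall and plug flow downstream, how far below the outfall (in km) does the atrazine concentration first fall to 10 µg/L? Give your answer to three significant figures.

Conservation of mass: C = (1.190·0.02700 + 0.2870·321.0) / 1.477 = 92.16/1.477 = 62.40 µg/L.
Half-life 22.9 h → k = ln 2 / 22.9 = 0.03027 h⁻¹ = 0.7264 d⁻¹.
Set 62.40·exp(−k·t) = 10 → t = ln(62.40/10)/k = 217800 s = 60.49 h.
Distance = v·t = 0.65·217800 = 141500 m = 141.5 km.

142 km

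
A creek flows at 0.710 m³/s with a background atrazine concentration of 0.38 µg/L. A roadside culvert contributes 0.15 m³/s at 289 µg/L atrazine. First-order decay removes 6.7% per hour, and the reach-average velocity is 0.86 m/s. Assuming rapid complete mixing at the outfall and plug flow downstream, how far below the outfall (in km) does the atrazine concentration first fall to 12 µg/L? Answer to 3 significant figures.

Mass balance: C = (0.7100·0.3800 + 0.1500·289.0) / 0.8600 = 43.62/0.8600 = 50.72 µg/L.
6.7%/h lost → k = −ln(1 − 0.067) = 0.06935 h⁻¹.
Set 50.72·exp(−k·t) = 12 → t = ln(50.72/12)/k = 74830 s = 20.78 h.
Distance = v·t = 0.86·74830 = 64350 m = 64.35 km.

64.3 km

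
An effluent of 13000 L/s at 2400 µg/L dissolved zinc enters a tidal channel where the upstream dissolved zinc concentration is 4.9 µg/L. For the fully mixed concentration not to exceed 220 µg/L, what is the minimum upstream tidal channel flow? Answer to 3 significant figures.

Set C_mix = 220: (Q·4.900 + 13000·2400) / (Q + 13000) = 220
→ Q = 13000·(2400 − 220)/(220 − 4.900) = 131800 L/s.

132000 L/s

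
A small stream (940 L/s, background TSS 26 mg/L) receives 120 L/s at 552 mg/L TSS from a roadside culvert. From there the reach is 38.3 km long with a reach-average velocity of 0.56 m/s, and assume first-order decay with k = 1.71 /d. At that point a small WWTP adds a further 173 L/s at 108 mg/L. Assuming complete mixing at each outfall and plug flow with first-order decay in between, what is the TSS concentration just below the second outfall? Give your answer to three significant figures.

34.2 mg/L

After mixing, C = (940.0·26.00 + 120.0·552.0) / 1060 = 90680/1060 = 85.55 mg/L; combined flow 1060 L/s.
Travel time t = 38.3·1000 / 0.56 = 68390 s = 19.00 h.
Applying C = C₀e^(−kt): 85.55 × 0.2583 = 22.10 mg/L.
At the second outfall, C = (1060·22.10 + 173.0·108.0) / (1060 + 173.0) = 34.15 mg/L.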